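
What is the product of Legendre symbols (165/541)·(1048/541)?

By multiplicativity, (165·1048/541) = (165/541)·(1048/541).
First factor (165/541):
165 ≡ 1 (mod 4), so quadratic reciprocity gives (165/541) = (541/165). Reduce: 541 ≡ 46 (mod 165). Now have (46/165).
Factor out 2: 46 = 2·23. Since 165 ≡ 5 (mod 8), (2/165) = -1. Now have -(23/165).
165 ≡ 1 (mod 4), so quadratic reciprocity gives (23/165) = (165/23). Reduce: 165 ≡ 4 (mod 23). Now have -(4/23).
Factor out 2: 4 = 2^2. Since 23 ≡ 7 (mod 8), (2/23) = +1, and (2/23)^2 = +1. Now have -(1/23).
(1/23) = 1. Collecting the sign factors: -1.
Second factor (1048/541):
Reduce the numerator: 1048 ≡ 507 (mod 541), so (1048/541) = (507/541).
541 ≡ 1 (mod 4), so quadratic reciprocity gives (507/541) = (541/507). Reduce: 541 ≡ 34 (mod 507). Now have (34/507).
Factor out 2: 34 = 2·17. Since 507 ≡ 3 (mod 8), (2/507) = -1. Now have -(17/507).
17 ≡ 1 (mod 4), so quadratic reciprocity gives (17/507) = (507/17). Reduce: 507 ≡ 14 (mod 17). Now have -(14/17).
Factor out 2: 14 = 2·7. Since 17 ≡ 1 (mod 8), (2/17) = +1. Now have -(7/17).
17 ≡ 1 (mod 4), so quadratic reciprocity gives (7/17) = (17/7). Reduce: 17 ≡ 3 (mod 7). Now have -(3/7).
Both 3 ≡ 3 and 7 ≡ 3 (mod 4), so reciprocity gives (3/7) = -(7/3). Reduce: 7 ≡ 1 (mod 3). Now have (1/3).
(1/3) = 1. Collecting the sign factors: 1.
Product: (-1)·(1) = -1.

-1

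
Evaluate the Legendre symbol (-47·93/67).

By multiplicativity, (-47·93/67) = (-47/67)·(93/67).
First factor (-47/67):
(-47/67)
  = (20/67)    [-47 ≡ 20 mod 67]
  = (5/67)    [67 ≡ 3 mod 8 ⇒ (2/67)^2 = +1]
  = (67/5)    [QR: 5 ≡ 1 mod 4, sign kept]
  = (2/5)    [67 ≡ 2 mod 5]
  = -(1/5)    [5 ≡ 5 mod 8 ⇒ (2/5) = -1]
  = -1    [(1/5) = 1]
Second factor (93/67):
(93/67)
  = (26/67)    [93 ≡ 26 mod 67]
  = -(13/67)    [67 ≡ 3 mod 8 ⇒ (2/67) = -1]
  = -(67/13)    [QR: 13 ≡ 1 mod 4, sign kept]
  = -(2/13)    [67 ≡ 2 mod 13]
  = (1/13)    [13 ≡ 5 mod 8 ⇒ (2/13) = -1]
  = 1    [(1/13) = 1]
Product: (-1)·(1) = -1.

-1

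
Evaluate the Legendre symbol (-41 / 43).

-1

(-41 / 43)
  = (2 / 43)    [-41 ≡ 2 mod 43]
  = -(1 / 43)    [43 ≡ 3 mod 8 ⇒ (2 / 43) = -1]
  = -1    [(1 / 43) = 1]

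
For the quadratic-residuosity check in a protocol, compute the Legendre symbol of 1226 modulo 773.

(1226|773)
  = (453|773)    [1226 ≡ 453 mod 773]
  = (773|453)    [QR: 453 ≡ 1 mod 4, sign kept]
  = (320|453)    [773 ≡ 320 mod 453]
  = (5|453)    [453 ≡ 5 mod 8 ⇒ (2|453)^6 = +1]
  = (453|5)    [QR: 5 ≡ 1 mod 4, sign kept]
  = (3|5)    [453 ≡ 3 mod 5]
  = (5|3)    [QR: 5 ≡ 1 mod 4, sign kept]
  = (2|3)    [5 ≡ 2 mod 3]
  = -(1|3)    [3 ≡ 3 mod 8 ⇒ (2|3) = -1]
  = -1    [(1|3) = 1]

-1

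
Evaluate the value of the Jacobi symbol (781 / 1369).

781 ≡ 1 (mod 4), so quadratic reciprocity gives (781 / 1369) = (1369 / 781). Reduce: 1369 ≡ 588 (mod 781). Now have (588 / 781).
Factor out 2: 588 = 2^2·147. Since 781 ≡ 5 (mod 8), (2 / 781) = -1, and (2 / 781)^2 = +1. Now have (147 / 781).
781 ≡ 1 (mod 4), so quadratic reciprocity gives (147 / 781) = (781 / 147). Reduce: 781 ≡ 46 (mod 147). Now have (46 / 147).
Factor out 2: 46 = 2·23. Since 147 ≡ 3 (mod 8), (2 / 147) = -1. Now have -(23 / 147).
Both 23 ≡ 3 and 147 ≡ 3 (mod 4), so reciprocity gives (23 / 147) = -(147 / 23). Reduce: 147 ≡ 9 (mod 23). Now have (9 / 23).
9 ≡ 1 (mod 4), so quadratic reciprocity gives (9 / 23) = (23 / 9). Reduce: 23 ≡ 5 (mod 9). Now have (5 / 9).
5 ≡ 1 (mod 4), so quadratic reciprocity gives (5 / 9) = (9 / 5). Reduce: 9 ≡ 4 (mod 5). Now have (4 / 5).
Factor out 2: 4 = 2^2. Since 5 ≡ 5 (mod 8), (2 / 5) = -1, and (2 / 5)^2 = +1. Now have (1 / 5).
(1 / 5) = 1. Collecting the sign factors: 1.

1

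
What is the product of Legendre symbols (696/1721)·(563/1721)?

By multiplicativity, (696·563/1721) = (696/1721)·(563/1721).
First factor (696/1721):
Factor out 2: 696 = 2^3·87. Since 1721 ≡ 1 (mod 8), (2/1721) = +1, and (2/1721)^3 = +1. Now have (87/1721).
1721 ≡ 1 (mod 4), so quadratic reciprocity gives (87/1721) = (1721/87). Reduce: 1721 ≡ 68 (mod 87). Now have (68/87).
Factor out 2: 68 = 2^2·17. Since 87 ≡ 7 (mod 8), (2/87) = +1, and (2/87)^2 = +1. Now have (17/87).
17 ≡ 1 (mod 4), so quadratic reciprocity gives (17/87) = (87/17). Reduce: 87 ≡ 2 (mod 17). Now have (2/17).
Factor out 2: 2 = 2. Since 17 ≡ 1 (mod 8), (2/17) = +1. Now have (1/17).
(1/17) = 1. Collecting the sign factors: 1.
Second factor (563/1721):
1721 ≡ 1 (mod 4), so quadratic reciprocity gives (563/1721) = (1721/563). Reduce: 1721 ≡ 32 (mod 563). Now have (32/563).
Factor out 2: 32 = 2^5. Since 563 ≡ 3 (mod 8), (2/563) = -1, and (2/563)^5 = -1. Now have -(1/563).
(1/563) = 1. Collecting the sign factors: -1.
Product: (1)·(-1) = -1.

-1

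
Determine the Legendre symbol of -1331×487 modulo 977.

By multiplicativity, (-1331·487/977) = (-1331/977)·(487/977).
First factor (-1331/977):
(-1331/977)
  = (1331/977)    [977 ≡ 1 mod 4 ⇒ (-1/977) = +1]
  = (354/977)    [1331 ≡ 354 mod 977]
  = (177/977)    [977 ≡ 1 mod 8 ⇒ (2/977) = +1]
  = (977/177)    [QR: 177 ≡ 1 mod 4, sign kept]
  = (92/177)    [977 ≡ 92 mod 177]
  = (23/177)    [177 ≡ 1 mod 8 ⇒ (2/177)^2 = +1]
  = (177/23)    [QR: 177 ≡ 1 mod 4, sign kept]
  = (16/23)    [177 ≡ 16 mod 23]
  = (1/23)    [23 ≡ 7 mod 8 ⇒ (2/23)^4 = +1]
  = 1    [(1/23) = 1]
Second factor (487/977):
(487/977)
  = (977/487)    [QR: 977 ≡ 1 mod 4, sign kept]
  = (3/487)    [977 ≡ 3 mod 487]
  = -(487/3)    [QR: both ≡ 3 mod 4, sign flips]
  = -(1/3)    [487 ≡ 1 mod 3]
  = -1    [(1/3) = 1]
Product: (1)·(-1) = -1.

-1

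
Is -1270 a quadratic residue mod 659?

yes

(-1270/659)
  = (48/659)    [-1270 ≡ 48 mod 659]
  = (3/659)    [659 ≡ 3 mod 8 ⇒ (2/659)^4 = +1]
  = -(659/3)    [QR: both ≡ 3 mod 4, sign flips]
  = -(2/3)    [659 ≡ 2 mod 3]
  = (1/3)    [3 ≡ 3 mod 8 ⇒ (2/3) = -1]
  = 1    [(1/3) = 1]
The Legendre symbol is 1, so x^2 ≡ -1270 (mod 659) has solution.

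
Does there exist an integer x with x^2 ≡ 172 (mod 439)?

(172|439)
  = (43|439)    [439 ≡ 7 mod 8 ⇒ (2|439)^2 = +1]
  = -(439|43)    [QR: both ≡ 3 mod 4, sign flips]
  = -(9|43)    [439 ≡ 9 mod 43]
  = -(43|9)    [QR: 9 ≡ 1 mod 4, sign kept]
  = -(7|9)    [43 ≡ 7 mod 9]
  = -(9|7)    [QR: 9 ≡ 1 mod 4, sign kept]
  = -(2|7)    [9 ≡ 2 mod 7]
  = -(1|7)    [7 ≡ 7 mod 8 ⇒ (2|7) = +1]
  = -1    [(1|7) = 1]
(172|439) = -1, and 439 is prime, so 172 is not a quadratic residue mod 439.

no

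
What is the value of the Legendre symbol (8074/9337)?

1

Factor out 2: 8074 = 2·4037. Since 9337 ≡ 1 (mod 8), (2/9337) = +1. Now have (4037/9337).
4037 ≡ 1 (mod 4), so quadratic reciprocity gives (4037/9337) = (9337/4037). Reduce: 9337 ≡ 1263 (mod 4037). Now have (1263/4037).
4037 ≡ 1 (mod 4), so quadratic reciprocity gives (1263/4037) = (4037/1263). Reduce: 4037 ≡ 248 (mod 1263). Now have (248/1263).
Factor out 2: 248 = 2^3·31. Since 1263 ≡ 7 (mod 8), (2/1263) = +1, and (2/1263)^3 = +1. Now have (31/1263).
Both 31 ≡ 3 and 1263 ≡ 3 (mod 4), so reciprocity gives (31/1263) = -(1263/31). Reduce: 1263 ≡ 23 (mod 31). Now have -(23/31).
Both 23 ≡ 3 and 31 ≡ 3 (mod 4), so reciprocity gives (23/31) = -(31/23). Reduce: 31 ≡ 8 (mod 23). Now have (8/23).
Factor out 2: 8 = 2^3. Since 23 ≡ 7 (mod 8), (2/23) = +1, and (2/23)^3 = +1. Now have (1/23).
(1/23) = 1. Collecting the sign factors: 1.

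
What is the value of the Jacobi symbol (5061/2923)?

-1

Reduce the numerator: 5061 ≡ 2138 (mod 2923), so (5061/2923) = (2138/2923).
Factor out 2: 2138 = 2·1069. Since 2923 ≡ 3 (mod 8), (2/2923) = -1. Now have -(1069/2923).
1069 ≡ 1 (mod 4), so quadratic reciprocity gives (1069/2923) = (2923/1069). Reduce: 2923 ≡ 785 (mod 1069). Now have -(785/1069).
785 ≡ 1 (mod 4), so quadratic reciprocity gives (785/1069) = (1069/785). Reduce: 1069 ≡ 284 (mod 785). Now have -(284/785).
Factor out 2: 284 = 2^2·71. Since 785 ≡ 1 (mod 8), (2/785) = +1, and (2/785)^2 = +1. Now have -(71/785).
785 ≡ 1 (mod 4), so quadratic reciprocity gives (71/785) = (785/71). Reduce: 785 ≡ 4 (mod 71). Now have -(4/71).
Factor out 2: 4 = 2^2. Since 71 ≡ 7 (mod 8), (2/71) = +1, and (2/71)^2 = +1. Now have -(1/71).
(1/71) = 1. Collecting the sign factors: -1.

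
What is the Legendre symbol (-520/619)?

(-520/619)
  = (99/619)    [-520 ≡ 99 mod 619]
  = -(619/99)    [QR: both ≡ 3 mod 4, sign flips]
  = -(25/99)    [619 ≡ 25 mod 99]
  = -(99/25)    [QR: 25 ≡ 1 mod 4, sign kept]
  = -(24/25)    [99 ≡ 24 mod 25]
  = -(3/25)    [25 ≡ 1 mod 8 ⇒ (2/25)^3 = +1]
  = -(25/3)    [QR: 25 ≡ 1 mod 4, sign kept]
  = -(1/3)    [25 ≡ 1 mod 3]
  = -1    [(1/3) = 1]

-1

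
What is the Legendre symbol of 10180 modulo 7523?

1

Reduce the numerator: 10180 ≡ 2657 (mod 7523), so (10180/7523) = (2657/7523).
2657 ≡ 1 (mod 4), so quadratic reciprocity gives (2657/7523) = (7523/2657). Reduce: 7523 ≡ 2209 (mod 2657). Now have (2209/2657).
2209 ≡ 1 (mod 4), so quadratic reciprocity gives (2209/2657) = (2657/2209). Reduce: 2657 ≡ 448 (mod 2209). Now have (448/2209).
Factor out 2: 448 = 2^6·7. Since 2209 ≡ 1 (mod 8), (2/2209) = +1, and (2/2209)^6 = +1. Now have (7/2209).
2209 ≡ 1 (mod 4), so quadratic reciprocity gives (7/2209) = (2209/7). Reduce: 2209 ≡ 4 (mod 7). Now have (4/7).
Factor out 2: 4 = 2^2. Since 7 ≡ 7 (mod 8), (2/7) = +1, and (2/7)^2 = +1. Now have (1/7).
(1/7) = 1. Collecting the sign factors: 1.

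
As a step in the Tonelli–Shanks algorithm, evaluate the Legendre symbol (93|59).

-1

(93|59)
  = (34|59)    [93 ≡ 34 mod 59]
  = -(17|59)    [59 ≡ 3 mod 8 ⇒ (2|59) = -1]
  = -(59|17)    [QR: 17 ≡ 1 mod 4, sign kept]
  = -(8|17)    [59 ≡ 8 mod 17]
  = -(1|17)    [17 ≡ 1 mod 8 ⇒ (2|17)^3 = +1]
  = -1    [(1|17) = 1]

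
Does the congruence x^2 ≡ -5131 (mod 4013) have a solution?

(-5131/4013)
  = (5131/4013)    [4013 ≡ 1 mod 4 ⇒ (-1/4013) = +1]
  = (1118/4013)    [5131 ≡ 1118 mod 4013]
  = -(559/4013)    [4013 ≡ 5 mod 8 ⇒ (2/4013) = -1]
  = -(4013/559)    [QR: 4013 ≡ 1 mod 4, sign kept]
  = -(100/559)    [4013 ≡ 100 mod 559]
  = -(25/559)    [559 ≡ 7 mod 8 ⇒ (2/559)^2 = +1]
  = -(559/25)    [QR: 25 ≡ 1 mod 4, sign kept]
  = -(9/25)    [559 ≡ 9 mod 25]
  = -(25/9)    [QR: 9 ≡ 1 mod 4, sign kept]
  = -(7/9)    [25 ≡ 7 mod 9]
  = -(9/7)    [QR: 9 ≡ 1 mod 4, sign kept]
  = -(2/7)    [9 ≡ 2 mod 7]
  = -(1/7)    [7 ≡ 7 mod 8 ⇒ (2/7) = +1]
  = -1    [(1/7) = 1]
(-5131/4013) = -1, and 4013 is prime, so -5131 is not a quadratic residue mod 4013.

no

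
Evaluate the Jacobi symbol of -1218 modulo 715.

-1

Pull out -1: (-1218 / 715) = (-1 / 715)·(1218 / 715). Since 715 ≡ 3 (mod 4), (-1 / 715) = -1. Now have -(1218 / 715).
Reduce the numerator: 1218 ≡ 503 (mod 715), so (1218 / 715) = (503 / 715).
Both 503 ≡ 3 and 715 ≡ 3 (mod 4), so reciprocity gives (503 / 715) = -(715 / 503). Reduce: 715 ≡ 212 (mod 503). Now have (212 / 503).
Factor out 2: 212 = 2^2·53. Since 503 ≡ 7 (mod 8), (2 / 503) = +1, and (2 / 503)^2 = +1. Now have (53 / 503).
53 ≡ 1 (mod 4), so quadratic reciprocity gives (53 / 503) = (503 / 53). Reduce: 503 ≡ 26 (mod 53). Now have (26 / 53).
Factor out 2: 26 = 2·13. Since 53 ≡ 5 (mod 8), (2 / 53) = -1. Now have -(13 / 53).
13 ≡ 1 (mod 4), so quadratic reciprocity gives (13 / 53) = (53 / 13). Reduce: 53 ≡ 1 (mod 13). Now have -(1 / 13).
(1 / 13) = 1. Collecting the sign factors: -1.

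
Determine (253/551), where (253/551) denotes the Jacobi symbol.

253 ≡ 1 (mod 4), so quadratic reciprocity gives (253/551) = (551/253). Reduce: 551 ≡ 45 (mod 253). Now have (45/253).
45 ≡ 1 (mod 4), so quadratic reciprocity gives (45/253) = (253/45). Reduce: 253 ≡ 28 (mod 45). Now have (28/45).
Factor out 2: 28 = 2^2·7. Since 45 ≡ 5 (mod 8), (2/45) = -1, and (2/45)^2 = +1. Now have (7/45).
45 ≡ 1 (mod 4), so quadratic reciprocity gives (7/45) = (45/7). Reduce: 45 ≡ 3 (mod 7). Now have (3/7).
Both 3 ≡ 3 and 7 ≡ 3 (mod 4), so reciprocity gives (3/7) = -(7/3). Reduce: 7 ≡ 1 (mod 3). Now have -(1/3).
(1/3) = 1. Collecting the sign factors: -1.

-1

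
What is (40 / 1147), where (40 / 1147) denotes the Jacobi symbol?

(40 / 1147)
  = -(5 / 1147)    [1147 ≡ 3 mod 8 ⇒ (2 / 1147)^3 = -1]
  = -(1147 / 5)    [QR: 5 ≡ 1 mod 4, sign kept]
  = -(2 / 5)    [1147 ≡ 2 mod 5]
  = (1 / 5)    [5 ≡ 5 mod 8 ⇒ (2 / 5) = -1]
  = 1    [(1 / 5) = 1]

1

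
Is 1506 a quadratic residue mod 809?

(1506/809)
  = (697/809)    [1506 ≡ 697 mod 809]
  = (809/697)    [QR: 697 ≡ 1 mod 4, sign kept]
  = (112/697)    [809 ≡ 112 mod 697]
  = (7/697)    [697 ≡ 1 mod 8 ⇒ (2/697)^4 = +1]
  = (697/7)    [QR: 697 ≡ 1 mod 4, sign kept]
  = (4/7)    [697 ≡ 4 mod 7]
  = (1/7)    [7 ≡ 7 mod 8 ⇒ (2/7)^2 = +1]
  = 1    [(1/7) = 1]
The Legendre symbol is 1, so x^2 ≡ 1506 (mod 809) has solution.

yes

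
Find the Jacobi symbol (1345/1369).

1

(1345/1369)
  = (1369/1345)    [QR: 1345 ≡ 1 mod 4, sign kept]
  = (24/1345)    [1369 ≡ 24 mod 1345]
  = (3/1345)    [1345 ≡ 1 mod 8 ⇒ (2/1345)^3 = +1]
  = (1345/3)    [QR: 1345 ≡ 1 mod 4, sign kept]
  = (1/3)    [1345 ≡ 1 mod 3]
  = 1    [(1/3) = 1]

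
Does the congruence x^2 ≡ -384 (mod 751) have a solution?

(-384/751)
  = (367/751)    [-384 ≡ 367 mod 751]
  = -(751/367)    [QR: both ≡ 3 mod 4, sign flips]
  = -(17/367)    [751 ≡ 17 mod 367]
  = -(367/17)    [QR: 17 ≡ 1 mod 4, sign kept]
  = -(10/17)    [367 ≡ 10 mod 17]
  = -(5/17)    [17 ≡ 1 mod 8 ⇒ (2/17) = +1]
  = -(17/5)    [QR: 5 ≡ 1 mod 4, sign kept]
  = -(2/5)    [17 ≡ 2 mod 5]
  = (1/5)    [5 ≡ 5 mod 8 ⇒ (2/5) = -1]
  = 1    [(1/5) = 1]
The Legendre symbol is 1, so x^2 ≡ -384 (mod 751) has solution.

yes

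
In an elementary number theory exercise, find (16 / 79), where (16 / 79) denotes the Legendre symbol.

1

(16 / 79)
  = (1 / 79)    [79 ≡ 7 mod 8 ⇒ (2 / 79)^4 = +1]
  = 1    [(1 / 79) = 1]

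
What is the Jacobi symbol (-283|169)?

Pull out -1: (-283|169) = (-1|169)·(283|169). Since 169 ≡ 1 (mod 4), (-1|169) = +1. Now have (283|169).
Reduce the numerator: 283 ≡ 114 (mod 169), so (283|169) = (114|169).
Factor out 2: 114 = 2·57. Since 169 ≡ 1 (mod 8), (2|169) = +1. Now have (57|169).
57 ≡ 1 (mod 4), so quadratic reciprocity gives (57|169) = (169|57). Reduce: 169 ≡ 55 (mod 57). Now have (55|57).
57 ≡ 1 (mod 4), so quadratic reciprocity gives (55|57) = (57|55). Reduce: 57 ≡ 2 (mod 55). Now have (2|55).
Factor out 2: 2 = 2. Since 55 ≡ 7 (mod 8), (2|55) = +1. Now have (1|55).
(1|55) = 1. Collecting the sign factors: 1.

1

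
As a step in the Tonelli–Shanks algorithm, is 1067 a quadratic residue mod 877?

no

Reduce the numerator: 1067 ≡ 190 (mod 877), so (1067/877) = (190/877).
Factor out 2: 190 = 2·95. Since 877 ≡ 5 (mod 8), (2/877) = -1. Now have -(95/877).
877 ≡ 1 (mod 4), so quadratic reciprocity gives (95/877) = (877/95). Reduce: 877 ≡ 22 (mod 95). Now have -(22/95).
Factor out 2: 22 = 2·11. Since 95 ≡ 7 (mod 8), (2/95) = +1. Now have -(11/95).
Both 11 ≡ 3 and 95 ≡ 3 (mod 4), so reciprocity gives (11/95) = -(95/11). Reduce: 95 ≡ 7 (mod 11). Now have (7/11).
Both 7 ≡ 3 and 11 ≡ 3 (mod 4), so reciprocity gives (7/11) = -(11/7). Reduce: 11 ≡ 4 (mod 7). Now have -(4/7).
Factor out 2: 4 = 2^2. Since 7 ≡ 7 (mod 8), (2/7) = +1, and (2/7)^2 = +1. Now have -(1/7).
(1/7) = 1. Collecting the sign factors: -1.
The Legendre symbol is -1, so x^2 ≡ 1067 (mod 877) has no solution.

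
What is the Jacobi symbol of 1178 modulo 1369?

(1178/1369)
  = (589/1369)    [1369 ≡ 1 mod 8 ⇒ (2/1369) = +1]
  = (1369/589)    [QR: 589 ≡ 1 mod 4, sign kept]
  = (191/589)    [1369 ≡ 191 mod 589]
  = (589/191)    [QR: 589 ≡ 1 mod 4, sign kept]
  = (16/191)    [589 ≡ 16 mod 191]
  = (1/191)    [191 ≡ 7 mod 8 ⇒ (2/191)^4 = +1]
  = 1    [(1/191) = 1]

1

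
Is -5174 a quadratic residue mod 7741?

(-5174/7741)
  = (2567/7741)    [-5174 ≡ 2567 mod 7741]
  = (7741/2567)    [QR: 7741 ≡ 1 mod 4, sign kept]
  = (40/2567)    [7741 ≡ 40 mod 2567]
  = (5/2567)    [2567 ≡ 7 mod 8 ⇒ (2/2567)^3 = +1]
  = (2567/5)    [QR: 5 ≡ 1 mod 4, sign kept]
  = (2/5)    [2567 ≡ 2 mod 5]
  = -(1/5)    [5 ≡ 5 mod 8 ⇒ (2/5) = -1]
  = -1    [(1/5) = 1]
(-5174/7741) = -1, and 7741 is prime, so -5174 is not a quadratic residue mod 7741.

no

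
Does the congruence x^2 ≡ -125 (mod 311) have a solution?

(-125/311)
  = (186/311)    [-125 ≡ 186 mod 311]
  = (93/311)    [311 ≡ 7 mod 8 ⇒ (2/311) = +1]
  = (311/93)    [QR: 93 ≡ 1 mod 4, sign kept]
  = (32/93)    [311 ≡ 32 mod 93]
  = -(1/93)    [93 ≡ 5 mod 8 ⇒ (2/93)^5 = -1]
  = -1    [(1/93) = 1]
The Legendre symbol is -1, so x^2 ≡ -125 (mod 311) has no solution.

no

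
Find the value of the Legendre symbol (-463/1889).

Reduce the numerator: -463 ≡ 1426 (mod 1889), so (-463/1889) = (1426/1889).
Factor out 2: 1426 = 2·713. Since 1889 ≡ 1 (mod 8), (2/1889) = +1. Now have (713/1889).
713 ≡ 1 (mod 4), so quadratic reciprocity gives (713/1889) = (1889/713). Reduce: 1889 ≡ 463 (mod 713). Now have (463/713).
713 ≡ 1 (mod 4), so quadratic reciprocity gives (463/713) = (713/463). Reduce: 713 ≡ 250 (mod 463). Now have (250/463).
Factor out 2: 250 = 2·125. Since 463 ≡ 7 (mod 8), (2/463) = +1. Now have (125/463).
125 ≡ 1 (mod 4), so quadratic reciprocity gives (125/463) = (463/125). Reduce: 463 ≡ 88 (mod 125). Now have (88/125).
Factor out 2: 88 = 2^3·11. Since 125 ≡ 5 (mod 8), (2/125) = -1, and (2/125)^3 = -1. Now have -(11/125).
125 ≡ 1 (mod 4), so quadratic reciprocity gives (11/125) = (125/11). Reduce: 125 ≡ 4 (mod 11). Now have -(4/11).
Factor out 2: 4 = 2^2. Since 11 ≡ 3 (mod 8), (2/11) = -1, and (2/11)^2 = +1. Now have -(1/11).
(1/11) = 1. Collecting the sign factors: -1.

-1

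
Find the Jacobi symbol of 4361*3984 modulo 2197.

By multiplicativity, (4361·3984/2197) = (4361/2197)·(3984/2197).
First factor (4361/2197):
Reduce the numerator: 4361 ≡ 2164 (mod 2197), so (4361/2197) = (2164/2197).
Factor out 2: 2164 = 2^2·541. Since 2197 ≡ 5 (mod 8), (2/2197) = -1, and (2/2197)^2 = +1. Now have (541/2197).
541 ≡ 1 (mod 4), so quadratic reciprocity gives (541/2197) = (2197/541). Reduce: 2197 ≡ 33 (mod 541). Now have (33/541).
33 ≡ 1 (mod 4), so quadratic reciprocity gives (33/541) = (541/33). Reduce: 541 ≡ 13 (mod 33). Now have (13/33).
13 ≡ 1 (mod 4), so quadratic reciprocity gives (13/33) = (33/13). Reduce: 33 ≡ 7 (mod 13). Now have (7/13).
13 ≡ 1 (mod 4), so quadratic reciprocity gives (7/13) = (13/7). Reduce: 13 ≡ 6 (mod 7). Now have (6/7).
Factor out 2: 6 = 2·3. Since 7 ≡ 7 (mod 8), (2/7) = +1. Now have (3/7).
Both 3 ≡ 3 and 7 ≡ 3 (mod 4), so reciprocity gives (3/7) = -(7/3). Reduce: 7 ≡ 1 (mod 3). Now have -(1/3).
(1/3) = 1. Collecting the sign factors: -1.
Second factor (3984/2197):
Reduce the numerator: 3984 ≡ 1787 (mod 2197), so (3984/2197) = (1787/2197).
2197 ≡ 1 (mod 4), so quadratic reciprocity gives (1787/2197) = (2197/1787). Reduce: 2197 ≡ 410 (mod 1787). Now have (410/1787).
Factor out 2: 410 = 2·205. Since 1787 ≡ 3 (mod 8), (2/1787) = -1. Now have -(205/1787).
205 ≡ 1 (mod 4), so quadratic reciprocity gives (205/1787) = (1787/205). Reduce: 1787 ≡ 147 (mod 205). Now have -(147/205).
205 ≡ 1 (mod 4), so quadratic reciprocity gives (147/205) = (205/147). Reduce: 205 ≡ 58 (mod 147). Now have -(58/147).
Factor out 2: 58 = 2·29. Since 147 ≡ 3 (mod 8), (2/147) = -1. Now have (29/147).
29 ≡ 1 (mod 4), so quadratic reciprocity gives (29/147) = (147/29). Reduce: 147 ≡ 2 (mod 29). Now have (2/29).
Factor out 2: 2 = 2. Since 29 ≡ 5 (mod 8), (2/29) = -1. Now have -(1/29).
(1/29) = 1. Collecting the sign factors: -1.
Product: (-1)·(-1) = 1.

1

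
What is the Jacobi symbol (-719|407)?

Reduce the numerator: -719 ≡ 95 (mod 407), so (-719|407) = (95|407).
Both 95 ≡ 3 and 407 ≡ 3 (mod 4), so reciprocity gives (95|407) = -(407|95). Reduce: 407 ≡ 27 (mod 95). Now have -(27|95).
Both 27 ≡ 3 and 95 ≡ 3 (mod 4), so reciprocity gives (27|95) = -(95|27). Reduce: 95 ≡ 14 (mod 27). Now have (14|27).
Factor out 2: 14 = 2·7. Since 27 ≡ 3 (mod 8), (2|27) = -1. Now have -(7|27).
Both 7 ≡ 3 and 27 ≡ 3 (mod 4), so reciprocity gives (7|27) = -(27|7). Reduce: 27 ≡ 6 (mod 7). Now have (6|7).
Factor out 2: 6 = 2·3. Since 7 ≡ 7 (mod 8), (2|7) = +1. Now have (3|7).
Both 3 ≡ 3 and 7 ≡ 3 (mod 4), so reciprocity gives (3|7) = -(7|3). Reduce: 7 ≡ 1 (mod 3). Now have -(1|3).
(1|3) = 1. Collecting the sign factors: -1.

-1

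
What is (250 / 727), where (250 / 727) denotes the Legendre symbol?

-1

(250 / 727)
  = (125 / 727)    [727 ≡ 7 mod 8 ⇒ (2 / 727) = +1]
  = (727 / 125)    [QR: 125 ≡ 1 mod 4, sign kept]
  = (102 / 125)    [727 ≡ 102 mod 125]
  = -(51 / 125)    [125 ≡ 5 mod 8 ⇒ (2 / 125) = -1]
  = -(125 / 51)    [QR: 125 ≡ 1 mod 4, sign kept]
  = -(23 / 51)    [125 ≡ 23 mod 51]
  = (51 / 23)    [QR: both ≡ 3 mod 4, sign flips]
  = (5 / 23)    [51 ≡ 5 mod 23]
  = (23 / 5)    [QR: 5 ≡ 1 mod 4, sign kept]
  = (3 / 5)    [23 ≡ 3 mod 5]
  = (5 / 3)    [QR: 5 ≡ 1 mod 4, sign kept]
  = (2 / 3)    [5 ≡ 2 mod 3]
  = -(1 / 3)    [3 ≡ 3 mod 8 ⇒ (2 / 3) = -1]
  = -1    [(1 / 3) = 1]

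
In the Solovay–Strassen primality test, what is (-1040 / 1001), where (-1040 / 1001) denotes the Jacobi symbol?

(-1040 / 1001)
  = (962 / 1001)    [-1040 ≡ 962 mod 1001]
  = (481 / 1001)    [1001 ≡ 1 mod 8 ⇒ (2 / 1001) = +1]
  = (1001 / 481)    [QR: 481 ≡ 1 mod 4, sign kept]
  = (39 / 481)    [1001 ≡ 39 mod 481]
  = (481 / 39)    [QR: 481 ≡ 1 mod 4, sign kept]
  = (13 / 39)    [481 ≡ 13 mod 39]
  = (39 / 13)    [QR: 13 ≡ 1 mod 4, sign kept]
  = (0 / 13)    [39 ≡ 0 mod 13]
  = 0    [numerator 0, gcd > 1]

0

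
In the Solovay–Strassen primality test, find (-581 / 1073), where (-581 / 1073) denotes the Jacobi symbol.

Reduce the numerator: -581 ≡ 492 (mod 1073), so (-581 / 1073) = (492 / 1073).
Factor out 2: 492 = 2^2·123. Since 1073 ≡ 1 (mod 8), (2 / 1073) = +1, and (2 / 1073)^2 = +1. Now have (123 / 1073).
1073 ≡ 1 (mod 4), so quadratic reciprocity gives (123 / 1073) = (1073 / 123). Reduce: 1073 ≡ 89 (mod 123). Now have (89 / 123).
89 ≡ 1 (mod 4), so quadratic reciprocity gives (89 / 123) = (123 / 89). Reduce: 123 ≡ 34 (mod 89). Now have (34 / 89).
Factor out 2: 34 = 2·17. Since 89 ≡ 1 (mod 8), (2 / 89) = +1. Now have (17 / 89).
17 ≡ 1 (mod 4), so quadratic reciprocity gives (17 / 89) = (89 / 17). Reduce: 89 ≡ 4 (mod 17). Now have (4 / 17).
Factor out 2: 4 = 2^2. Since 17 ≡ 1 (mod 8), (2 / 17) = +1, and (2 / 17)^2 = +1. Now have (1 / 17).
(1 / 17) = 1. Collecting the sign factors: 1.

1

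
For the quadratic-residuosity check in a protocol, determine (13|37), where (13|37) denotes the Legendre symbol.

-1

(13|37)
  = (37|13)    [QR: 13 ≡ 1 mod 4, sign kept]
  = (11|13)    [37 ≡ 11 mod 13]
  = (13|11)    [QR: 13 ≡ 1 mod 4, sign kept]
  = (2|11)    [13 ≡ 2 mod 11]
  = -(1|11)    [11 ≡ 3 mod 8 ⇒ (2|11) = -1]
  = -1    [(1|11) = 1]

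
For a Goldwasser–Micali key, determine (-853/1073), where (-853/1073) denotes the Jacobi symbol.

1

(-853/1073)
  = (853/1073)    [1073 ≡ 1 mod 4 ⇒ (-1/1073) = +1]
  = (1073/853)    [QR: 853 ≡ 1 mod 4, sign kept]
  = (220/853)    [1073 ≡ 220 mod 853]
  = (55/853)    [853 ≡ 5 mod 8 ⇒ (2/853)^2 = +1]
  = (853/55)    [QR: 853 ≡ 1 mod 4, sign kept]
  = (28/55)    [853 ≡ 28 mod 55]
  = (7/55)    [55 ≡ 7 mod 8 ⇒ (2/55)^2 = +1]
  = -(55/7)    [QR: both ≡ 3 mod 4, sign flips]
  = -(6/7)    [55 ≡ 6 mod 7]
  = -(3/7)    [7 ≡ 7 mod 8 ⇒ (2/7) = +1]
  = (7/3)    [QR: both ≡ 3 mod 4, sign flips]
  = (1/3)    [7 ≡ 1 mod 3]
  = 1    [(1/3) = 1]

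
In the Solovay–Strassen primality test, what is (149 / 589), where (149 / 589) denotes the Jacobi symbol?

1

149 ≡ 1 (mod 4), so quadratic reciprocity gives (149 / 589) = (589 / 149). Reduce: 589 ≡ 142 (mod 149). Now have (142 / 149).
Factor out 2: 142 = 2·71. Since 149 ≡ 5 (mod 8), (2 / 149) = -1. Now have -(71 / 149).
149 ≡ 1 (mod 4), so quadratic reciprocity gives (71 / 149) = (149 / 71). Reduce: 149 ≡ 7 (mod 71). Now have -(7 / 71).
Both 7 ≡ 3 and 71 ≡ 3 (mod 4), so reciprocity gives (7 / 71) = -(71 / 7). Reduce: 71 ≡ 1 (mod 7). Now have (1 / 7).
(1 / 7) = 1. Collecting the sign factors: 1.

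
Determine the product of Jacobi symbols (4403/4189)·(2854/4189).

1

By multiplicativity, (4403·2854/4189) = (4403/4189)·(2854/4189).
First factor (4403/4189):
Reduce the numerator: 4403 ≡ 214 (mod 4189), so (4403/4189) = (214/4189).
Factor out 2: 214 = 2·107. Since 4189 ≡ 5 (mod 8), (2/4189) = -1. Now have -(107/4189).
4189 ≡ 1 (mod 4), so quadratic reciprocity gives (107/4189) = (4189/107). Reduce: 4189 ≡ 16 (mod 107). Now have -(16/107).
Factor out 2: 16 = 2^4. Since 107 ≡ 3 (mod 8), (2/107) = -1, and (2/107)^4 = +1. Now have -(1/107).
(1/107) = 1. Collecting the sign factors: -1.
Second factor (2854/4189):
Factor out 2: 2854 = 2·1427. Since 4189 ≡ 5 (mod 8), (2/4189) = -1. Now have -(1427/4189).
4189 ≡ 1 (mod 4), so quadratic reciprocity gives (1427/4189) = (4189/1427). Reduce: 4189 ≡ 1335 (mod 1427). Now have -(1335/1427).
Both 1335 ≡ 3 and 1427 ≡ 3 (mod 4), so reciprocity gives (1335/1427) = -(1427/1335). Reduce: 1427 ≡ 92 (mod 1335). Now have (92/1335).
Factor out 2: 92 = 2^2·23. Since 1335 ≡ 7 (mod 8), (2/1335) = +1, and (2/1335)^2 = +1. Now have (23/1335).
Both 23 ≡ 3 and 1335 ≡ 3 (mod 4), so reciprocity gives (23/1335) = -(1335/23). Reduce: 1335 ≡ 1 (mod 23). Now have -(1/23).
(1/23) = 1. Collecting the sign factors: -1.
Product: (-1)·(-1) = 1.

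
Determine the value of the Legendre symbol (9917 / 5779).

-1

Reduce the numerator: 9917 ≡ 4138 (mod 5779), so (9917 / 5779) = (4138 / 5779).
Factor out 2: 4138 = 2·2069. Since 5779 ≡ 3 (mod 8), (2 / 5779) = -1. Now have -(2069 / 5779).
2069 ≡ 1 (mod 4), so quadratic reciprocity gives (2069 / 5779) = (5779 / 2069). Reduce: 5779 ≡ 1641 (mod 2069). Now have -(1641 / 2069).
1641 ≡ 1 (mod 4), so quadratic reciprocity gives (1641 / 2069) = (2069 / 1641). Reduce: 2069 ≡ 428 (mod 1641). Now have -(428 / 1641).
Factor out 2: 428 = 2^2·107. Since 1641 ≡ 1 (mod 8), (2 / 1641) = +1, and (2 / 1641)^2 = +1. Now have -(107 / 1641).
1641 ≡ 1 (mod 4), so quadratic reciprocity gives (107 / 1641) = (1641 / 107). Reduce: 1641 ≡ 36 (mod 107). Now have -(36 / 107).
Factor out 2: 36 = 2^2·9. Since 107 ≡ 3 (mod 8), (2 / 107) = -1, and (2 / 107)^2 = +1. Now have -(9 / 107).
9 ≡ 1 (mod 4), so quadratic reciprocity gives (9 / 107) = (107 / 9). Reduce: 107 ≡ 8 (mod 9). Now have -(8 / 9).
Factor out 2: 8 = 2^3. Since 9 ≡ 1 (mod 8), (2 / 9) = +1, and (2 / 9)^3 = +1. Now have -(1 / 9).
(1 / 9) = 1. Collecting the sign factors: -1.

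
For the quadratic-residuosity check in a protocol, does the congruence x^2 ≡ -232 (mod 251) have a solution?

no

Reduce the numerator: -232 ≡ 19 (mod 251), so (-232/251) = (19/251).
Both 19 ≡ 3 and 251 ≡ 3 (mod 4), so reciprocity gives (19/251) = -(251/19). Reduce: 251 ≡ 4 (mod 19). Now have -(4/19).
Factor out 2: 4 = 2^2. Since 19 ≡ 3 (mod 8), (2/19) = -1, and (2/19)^2 = +1. Now have -(1/19).
(1/19) = 1. Collecting the sign factors: -1.
(-232/251) = -1, and 251 is prime, so -232 is not a quadratic residue mod 251.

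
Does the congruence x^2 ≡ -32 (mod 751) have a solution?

(-32|751)
  = (719|751)    [-32 ≡ 719 mod 751]
  = -(751|719)    [QR: both ≡ 3 mod 4, sign flips]
  = -(32|719)    [751 ≡ 32 mod 719]
  = -(1|719)    [719 ≡ 7 mod 8 ⇒ (2|719)^5 = +1]
  = -1    [(1|719) = 1]
(-32|751) = -1, and 751 is prime, so -32 is not a quadratic residue mod 751.

no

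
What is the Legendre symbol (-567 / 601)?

-1

(-567 / 601)
  = (567 / 601)    [601 ≡ 1 mod 4 ⇒ (-1 / 601) = +1]
  = (601 / 567)    [QR: 601 ≡ 1 mod 4, sign kept]
  = (34 / 567)    [601 ≡ 34 mod 567]
  = (17 / 567)    [567 ≡ 7 mod 8 ⇒ (2 / 567) = +1]
  = (567 / 17)    [QR: 17 ≡ 1 mod 4, sign kept]
  = (6 / 17)    [567 ≡ 6 mod 17]
  = (3 / 17)    [17 ≡ 1 mod 8 ⇒ (2 / 17) = +1]
  = (17 / 3)    [QR: 17 ≡ 1 mod 4, sign kept]
  = (2 / 3)    [17 ≡ 2 mod 3]
  = -(1 / 3)    [3 ≡ 3 mod 8 ⇒ (2 / 3) = -1]
  = -1    [(1 / 3) = 1]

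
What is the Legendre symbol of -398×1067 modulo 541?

1

By multiplicativity, (-398·1067 / 541) = (-398 / 541)·(1067 / 541).
First factor (-398 / 541):
(-398 / 541)
  = (143 / 541)    [-398 ≡ 143 mod 541]
  = (541 / 143)    [QR: 541 ≡ 1 mod 4, sign kept]
  = (112 / 143)    [541 ≡ 112 mod 143]
  = (7 / 143)    [143 ≡ 7 mod 8 ⇒ (2 / 143)^4 = +1]
  = -(143 / 7)    [QR: both ≡ 3 mod 4, sign flips]
  = -(3 / 7)    [143 ≡ 3 mod 7]
  = (7 / 3)    [QR: both ≡ 3 mod 4, sign flips]
  = (1 / 3)    [7 ≡ 1 mod 3]
  = 1    [(1 / 3) = 1]
Second factor (1067 / 541):
(1067 / 541)
  = (526 / 541)    [1067 ≡ 526 mod 541]
  = -(263 / 541)    [541 ≡ 5 mod 8 ⇒ (2 / 541) = -1]
  = -(541 / 263)    [QR: 541 ≡ 1 mod 4, sign kept]
  = -(15 / 263)    [541 ≡ 15 mod 263]
  = (263 / 15)    [QR: both ≡ 3 mod 4, sign flips]
  = (8 / 15)    [263 ≡ 8 mod 15]
  = (1 / 15)    [15 ≡ 7 mod 8 ⇒ (2 / 15)^3 = +1]
  = 1    [(1 / 15) = 1]
Product: (1)·(1) = 1.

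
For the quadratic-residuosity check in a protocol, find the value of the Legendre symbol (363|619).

-1

Both 363 ≡ 3 and 619 ≡ 3 (mod 4), so reciprocity gives (363|619) = -(619|363). Reduce: 619 ≡ 256 (mod 363). Now have -(256|363).
Factor out 2: 256 = 2^8. Since 363 ≡ 3 (mod 8), (2|363) = -1, and (2|363)^8 = +1. Now have -(1|363).
(1|363) = 1. Collecting the sign factors: -1.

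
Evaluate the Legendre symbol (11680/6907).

Reduce the numerator: 11680 ≡ 4773 (mod 6907), so (11680/6907) = (4773/6907).
4773 ≡ 1 (mod 4), so quadratic reciprocity gives (4773/6907) = (6907/4773). Reduce: 6907 ≡ 2134 (mod 4773). Now have (2134/4773).
Factor out 2: 2134 = 2·1067. Since 4773 ≡ 5 (mod 8), (2/4773) = -1. Now have -(1067/4773).
4773 ≡ 1 (mod 4), so quadratic reciprocity gives (1067/4773) = (4773/1067). Reduce: 4773 ≡ 505 (mod 1067). Now have -(505/1067).
505 ≡ 1 (mod 4), so quadratic reciprocity gives (505/1067) = (1067/505). Reduce: 1067 ≡ 57 (mod 505). Now have -(57/505).
57 ≡ 1 (mod 4), so quadratic reciprocity gives (57/505) = (505/57). Reduce: 505 ≡ 49 (mod 57). Now have -(49/57).
49 ≡ 1 (mod 4), so quadratic reciprocity gives (49/57) = (57/49). Reduce: 57 ≡ 8 (mod 49). Now have -(8/49).
Factor out 2: 8 = 2^3. Since 49 ≡ 1 (mod 8), (2/49) = +1, and (2/49)^3 = +1. Now have -(1/49).
(1/49) = 1. Collecting the sign factors: -1.

-1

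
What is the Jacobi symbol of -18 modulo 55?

-1

(-18/55)
  = -(18/55)    [55 ≡ 3 mod 4 ⇒ (-1/55) = -1]
  = -(9/55)    [55 ≡ 7 mod 8 ⇒ (2/55) = +1]
  = -(55/9)    [QR: 9 ≡ 1 mod 4, sign kept]
  = -(1/9)    [55 ≡ 1 mod 9]
  = -1    [(1/9) = 1]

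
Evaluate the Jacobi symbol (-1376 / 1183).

-1

(-1376 / 1183)
  = (990 / 1183)    [-1376 ≡ 990 mod 1183]
  = (495 / 1183)    [1183 ≡ 7 mod 8 ⇒ (2 / 1183) = +1]
  = -(1183 / 495)    [QR: both ≡ 3 mod 4, sign flips]
  = -(193 / 495)    [1183 ≡ 193 mod 495]
  = -(495 / 193)    [QR: 193 ≡ 1 mod 4, sign kept]
  = -(109 / 193)    [495 ≡ 109 mod 193]
  = -(193 / 109)    [QR: 109 ≡ 1 mod 4, sign kept]
  = -(84 / 109)    [193 ≡ 84 mod 109]
  = -(21 / 109)    [109 ≡ 5 mod 8 ⇒ (2 / 109)^2 = +1]
  = -(109 / 21)    [QR: 21 ≡ 1 mod 4, sign kept]
  = -(4 / 21)    [109 ≡ 4 mod 21]
  = -(1 / 21)    [21 ≡ 5 mod 8 ⇒ (2 / 21)^2 = +1]
  = -1    [(1 / 21) = 1]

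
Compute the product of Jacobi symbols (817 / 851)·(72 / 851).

-1

By multiplicativity, (817·72 / 851) = (817 / 851)·(72 / 851).
First factor (817 / 851):
817 ≡ 1 (mod 4), so quadratic reciprocity gives (817 / 851) = (851 / 817). Reduce: 851 ≡ 34 (mod 817). Now have (34 / 817).
Factor out 2: 34 = 2·17. Since 817 ≡ 1 (mod 8), (2 / 817) = +1. Now have (17 / 817).
17 ≡ 1 (mod 4), so quadratic reciprocity gives (17 / 817) = (817 / 17). Reduce: 817 ≡ 1 (mod 17). Now have (1 / 17).
(1 / 17) = 1. Collecting the sign factors: 1.
Second factor (72 / 851):
Factor out 2: 72 = 2^3·9. Since 851 ≡ 3 (mod 8), (2 / 851) = -1, and (2 / 851)^3 = -1. Now have -(9 / 851).
9 ≡ 1 (mod 4), so quadratic reciprocity gives (9 / 851) = (851 / 9). Reduce: 851 ≡ 5 (mod 9). Now have -(5 / 9).
5 ≡ 1 (mod 4), so quadratic reciprocity gives (5 / 9) = (9 / 5). Reduce: 9 ≡ 4 (mod 5). Now have -(4 / 5).
Factor out 2: 4 = 2^2. Since 5 ≡ 5 (mod 8), (2 / 5) = -1, and (2 / 5)^2 = +1. Now have -(1 / 5).
(1 / 5) = 1. Collecting the sign factors: -1.
Product: (1)·(-1) = -1.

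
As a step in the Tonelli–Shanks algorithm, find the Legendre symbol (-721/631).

Reduce the numerator: -721 ≡ 541 (mod 631), so (-721/631) = (541/631).
541 ≡ 1 (mod 4), so quadratic reciprocity gives (541/631) = (631/541). Reduce: 631 ≡ 90 (mod 541). Now have (90/541).
Factor out 2: 90 = 2·45. Since 541 ≡ 5 (mod 8), (2/541) = -1. Now have -(45/541).
45 ≡ 1 (mod 4), so quadratic reciprocity gives (45/541) = (541/45). Reduce: 541 ≡ 1 (mod 45). Now have -(1/45).
(1/45) = 1. Collecting the sign factors: -1.

-1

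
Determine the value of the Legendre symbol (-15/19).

(-15/19)
  = (4/19)    [-15 ≡ 4 mod 19]
  = (1/19)    [19 ≡ 3 mod 8 ⇒ (2/19)^2 = +1]
  = 1    [(1/19) = 1]

1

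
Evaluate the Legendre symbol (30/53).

(30/53)
  = -(15/53)    [53 ≡ 5 mod 8 ⇒ (2/53) = -1]
  = -(53/15)    [QR: 53 ≡ 1 mod 4, sign kept]
  = -(8/15)    [53 ≡ 8 mod 15]
  = -(1/15)    [15 ≡ 7 mod 8 ⇒ (2/15)^3 = +1]
  = -1    [(1/15) = 1]

-1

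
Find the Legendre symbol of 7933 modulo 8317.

7933 ≡ 1 (mod 4), so quadratic reciprocity gives (7933/8317) = (8317/7933). Reduce: 8317 ≡ 384 (mod 7933). Now have (384/7933).
Factor out 2: 384 = 2^7·3. Since 7933 ≡ 5 (mod 8), (2/7933) = -1, and (2/7933)^7 = -1. Now have -(3/7933).
7933 ≡ 1 (mod 4), so quadratic reciprocity gives (3/7933) = (7933/3). Reduce: 7933 ≡ 1 (mod 3). Now have -(1/3).
(1/3) = 1. Collecting the sign factors: -1.

-1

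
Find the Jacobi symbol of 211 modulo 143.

-1

(211|143)
  = (68|143)    [211 ≡ 68 mod 143]
  = (17|143)    [143 ≡ 7 mod 8 ⇒ (2|143)^2 = +1]
  = (143|17)    [QR: 17 ≡ 1 mod 4, sign kept]
  = (7|17)    [143 ≡ 7 mod 17]
  = (17|7)    [QR: 17 ≡ 1 mod 4, sign kept]
  = (3|7)    [17 ≡ 3 mod 7]
  = -(7|3)    [QR: both ≡ 3 mod 4, sign flips]
  = -(1|3)    [7 ≡ 1 mod 3]
  = -1    [(1|3) = 1]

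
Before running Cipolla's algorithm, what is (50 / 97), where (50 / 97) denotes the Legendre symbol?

1

Factor out 2: 50 = 2·25. Since 97 ≡ 1 (mod 8), (2 / 97) = +1. Now have (25 / 97).
25 ≡ 1 (mod 4), so quadratic reciprocity gives (25 / 97) = (97 / 25). Reduce: 97 ≡ 22 (mod 25). Now have (22 / 25).
Factor out 2: 22 = 2·11. Since 25 ≡ 1 (mod 8), (2 / 25) = +1. Now have (11 / 25).
25 ≡ 1 (mod 4), so quadratic reciprocity gives (11 / 25) = (25 / 11). Reduce: 25 ≡ 3 (mod 11). Now have (3 / 11).
Both 3 ≡ 3 and 11 ≡ 3 (mod 4), so reciprocity gives (3 / 11) = -(11 / 3). Reduce: 11 ≡ 2 (mod 3). Now have -(2 / 3).
Factor out 2: 2 = 2. Since 3 ≡ 3 (mod 8), (2 / 3) = -1. Now have (1 / 3).
(1 / 3) = 1. Collecting the sign factors: 1.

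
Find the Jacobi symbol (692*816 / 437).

By multiplicativity, (692·816 / 437) = (692 / 437)·(816 / 437).
First factor (692 / 437):
Reduce the numerator: 692 ≡ 255 (mod 437), so (692 / 437) = (255 / 437).
437 ≡ 1 (mod 4), so quadratic reciprocity gives (255 / 437) = (437 / 255). Reduce: 437 ≡ 182 (mod 255). Now have (182 / 255).
Factor out 2: 182 = 2·91. Since 255 ≡ 7 (mod 8), (2 / 255) = +1. Now have (91 / 255).
Both 91 ≡ 3 and 255 ≡ 3 (mod 4), so reciprocity gives (91 / 255) = -(255 / 91). Reduce: 255 ≡ 73 (mod 91). Now have -(73 / 91).
73 ≡ 1 (mod 4), so quadratic reciprocity gives (73 / 91) = (91 / 73). Reduce: 91 ≡ 18 (mod 73). Now have -(18 / 73).
Factor out 2: 18 = 2·9. Since 73 ≡ 1 (mod 8), (2 / 73) = +1. Now have -(9 / 73).
9 ≡ 1 (mod 4), so quadratic reciprocity gives (9 / 73) = (73 / 9). Reduce: 73 ≡ 1 (mod 9). Now have -(1 / 9).
(1 / 9) = 1. Collecting the sign factors: -1.
Second factor (816 / 437):
Reduce the numerator: 816 ≡ 379 (mod 437), so (816 / 437) = (379 / 437).
437 ≡ 1 (mod 4), so quadratic reciprocity gives (379 / 437) = (437 / 379). Reduce: 437 ≡ 58 (mod 379). Now have (58 / 379).
Factor out 2: 58 = 2·29. Since 379 ≡ 3 (mod 8), (2 / 379) = -1. Now have -(29 / 379).
29 ≡ 1 (mod 4), so quadratic reciprocity gives (29 / 379) = (379 / 29). Reduce: 379 ≡ 2 (mod 29). Now have -(2 / 29).
Factor out 2: 2 = 2. Since 29 ≡ 5 (mod 8), (2 / 29) = -1. Now have (1 / 29).
(1 / 29) = 1. Collecting the sign factors: 1.
Product: (-1)·(1) = -1.

-1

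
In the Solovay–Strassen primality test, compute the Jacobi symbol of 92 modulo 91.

(92|91)
  = (1|91)    [92 ≡ 1 mod 91]
  = 1    [(1|91) = 1]

1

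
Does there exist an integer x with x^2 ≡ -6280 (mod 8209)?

Pull out -1: (-6280/8209) = (-1/8209)·(6280/8209). Since 8209 ≡ 1 (mod 4), (-1/8209) = +1. Now have (6280/8209).
Factor out 2: 6280 = 2^3·785. Since 8209 ≡ 1 (mod 8), (2/8209) = +1, and (2/8209)^3 = +1. Now have (785/8209).
785 ≡ 1 (mod 4), so quadratic reciprocity gives (785/8209) = (8209/785). Reduce: 8209 ≡ 359 (mod 785). Now have (359/785).
785 ≡ 1 (mod 4), so quadratic reciprocity gives (359/785) = (785/359). Reduce: 785 ≡ 67 (mod 359). Now have (67/359).
Both 67 ≡ 3 and 359 ≡ 3 (mod 4), so reciprocity gives (67/359) = -(359/67). Reduce: 359 ≡ 24 (mod 67). Now have -(24/67).
Factor out 2: 24 = 2^3·3. Since 67 ≡ 3 (mod 8), (2/67) = -1, and (2/67)^3 = -1. Now have (3/67).
Both 3 ≡ 3 and 67 ≡ 3 (mod 4), so reciprocity gives (3/67) = -(67/3). Reduce: 67 ≡ 1 (mod 3). Now have -(1/3).
(1/3) = 1. Collecting the sign factors: -1.
The Legendre symbol is -1, so x^2 ≡ -6280 (mod 8209) has no solution.

no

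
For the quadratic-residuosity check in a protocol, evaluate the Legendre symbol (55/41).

-1

Reduce the numerator: 55 ≡ 14 (mod 41), so (55/41) = (14/41).
Factor out 2: 14 = 2·7. Since 41 ≡ 1 (mod 8), (2/41) = +1. Now have (7/41).
41 ≡ 1 (mod 4), so quadratic reciprocity gives (7/41) = (41/7). Reduce: 41 ≡ 6 (mod 7). Now have (6/7).
Factor out 2: 6 = 2·3. Since 7 ≡ 7 (mod 8), (2/7) = +1. Now have (3/7).
Both 3 ≡ 3 and 7 ≡ 3 (mod 4), so reciprocity gives (3/7) = -(7/3). Reduce: 7 ≡ 1 (mod 3). Now have -(1/3).
(1/3) = 1. Collecting the sign factors: -1.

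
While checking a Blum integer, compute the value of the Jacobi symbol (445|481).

(445|481)
  = (481|445)    [QR: 445 ≡ 1 mod 4, sign kept]
  = (36|445)    [481 ≡ 36 mod 445]
  = (9|445)    [445 ≡ 5 mod 8 ⇒ (2|445)^2 = +1]
  = (445|9)    [QR: 9 ≡ 1 mod 4, sign kept]
  = (4|9)    [445 ≡ 4 mod 9]
  = (1|9)    [9 ≡ 1 mod 8 ⇒ (2|9)^2 = +1]
  = 1    [(1|9) = 1]

1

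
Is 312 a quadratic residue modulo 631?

Factor out 2: 312 = 2^3·39. Since 631 ≡ 7 (mod 8), (2/631) = +1, and (2/631)^3 = +1. Now have (39/631).
Both 39 ≡ 3 and 631 ≡ 3 (mod 4), so reciprocity gives (39/631) = -(631/39). Reduce: 631 ≡ 7 (mod 39). Now have -(7/39).
Both 7 ≡ 3 and 39 ≡ 3 (mod 4), so reciprocity gives (7/39) = -(39/7). Reduce: 39 ≡ 4 (mod 7). Now have (4/7).
Factor out 2: 4 = 2^2. Since 7 ≡ 7 (mod 8), (2/7) = +1, and (2/7)^2 = +1. Now have (1/7).
(1/7) = 1. Collecting the sign factors: 1.
The Legendre symbol is 1, so x^2 ≡ 312 (mod 631) has solution.

yes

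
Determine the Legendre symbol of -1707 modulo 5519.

1

Pull out -1: (-1707/5519) = (-1/5519)·(1707/5519). Since 5519 ≡ 3 (mod 4), (-1/5519) = -1. Now have -(1707/5519).
Both 1707 ≡ 3 and 5519 ≡ 3 (mod 4), so reciprocity gives (1707/5519) = -(5519/1707). Reduce: 5519 ≡ 398 (mod 1707). Now have (398/1707).
Factor out 2: 398 = 2·199. Since 1707 ≡ 3 (mod 8), (2/1707) = -1. Now have -(199/1707).
Both 199 ≡ 3 and 1707 ≡ 3 (mod 4), so reciprocity gives (199/1707) = -(1707/199). Reduce: 1707 ≡ 115 (mod 199). Now have (115/199).
Both 115 ≡ 3 and 199 ≡ 3 (mod 4), so reciprocity gives (115/199) = -(199/115). Reduce: 199 ≡ 84 (mod 115). Now have -(84/115).
Factor out 2: 84 = 2^2·21. Since 115 ≡ 3 (mod 8), (2/115) = -1, and (2/115)^2 = +1. Now have -(21/115).
21 ≡ 1 (mod 4), so quadratic reciprocity gives (21/115) = (115/21). Reduce: 115 ≡ 10 (mod 21). Now have -(10/21).
Factor out 2: 10 = 2·5. Since 21 ≡ 5 (mod 8), (2/21) = -1. Now have (5/21).
5 ≡ 1 (mod 4), so quadratic reciprocity gives (5/21) = (21/5). Reduce: 21 ≡ 1 (mod 5). Now have (1/5).
(1/5) = 1. Collecting the sign factors: 1.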